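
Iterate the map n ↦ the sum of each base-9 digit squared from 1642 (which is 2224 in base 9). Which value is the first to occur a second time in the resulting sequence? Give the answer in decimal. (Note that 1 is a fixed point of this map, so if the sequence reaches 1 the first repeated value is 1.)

50

1642 = (2,2,2,4)_9 → 2² + 2² + 2² + 4² = 4 + 4 + 4 + 16 = 28
28 = (3,1)_9 → 3² + 1² = 9 + 1 = 10
10 = (1,1)_9 → 1² + 1² = 1 + 1 = 2
2 = (2)_9 → 2² = 4
4 = (4)_9 → 4² = 16
16 = (1,7)_9 → 1² + 7² = 1 + 49 = 50
50 = (5,5)_9 → 5² + 5² = 25 + 25 = 50  — 50 already appeared earlier.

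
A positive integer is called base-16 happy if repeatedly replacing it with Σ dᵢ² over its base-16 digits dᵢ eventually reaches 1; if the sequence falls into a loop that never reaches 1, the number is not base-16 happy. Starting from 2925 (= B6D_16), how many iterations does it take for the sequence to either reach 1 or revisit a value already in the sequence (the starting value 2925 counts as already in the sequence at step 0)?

7

2925 = (11,6,13)_16 → 11² + 6² + 13² = 121 + 36 + 169 = 326
326 = (1,4,6)_16 → 1² + 4² + 6² = 1 + 16 + 36 = 53
53 = (3,5)_16 → 3² + 5² = 9 + 25 = 34
34 = (2,2)_16 → 2² + 2² = 4 + 4 = 8
8 = (8)_16 → 8² = 64
64 = (4,0)_16 → 4² + 0² = 16 + 0 = 16
16 = (1,0)_16 → 1² + 0² = 1 + 0 = 1  — reached 1.
That took 7 steps.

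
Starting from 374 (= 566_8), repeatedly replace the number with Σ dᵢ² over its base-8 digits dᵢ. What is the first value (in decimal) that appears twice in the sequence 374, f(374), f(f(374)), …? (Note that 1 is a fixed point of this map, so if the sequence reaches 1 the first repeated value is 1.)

1

374 = (5,6,6)_8 → 5² + 6² + 6² = 25 + 36 + 36 = 97
97 = (1,4,1)_8 → 1² + 4² + 1² = 1 + 16 + 1 = 18
18 = (2,2)_8 → 2² + 2² = 4 + 4 = 8
8 = (1,0)_8 → 1² + 0² = 1 + 0 = 1  — reached the fixed point 1.
1 → 1, so 1 is the first repeated value.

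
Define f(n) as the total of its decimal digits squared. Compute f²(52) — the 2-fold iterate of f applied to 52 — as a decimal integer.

52 → 5² + 2² = 29
29 → 2² + 9² = 85

85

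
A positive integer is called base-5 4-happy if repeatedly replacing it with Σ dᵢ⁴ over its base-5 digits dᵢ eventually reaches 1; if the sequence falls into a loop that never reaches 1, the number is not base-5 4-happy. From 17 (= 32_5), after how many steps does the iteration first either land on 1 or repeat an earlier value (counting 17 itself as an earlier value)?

3

17 = (3,2)_5 → 3⁴ + 2⁴ = 97
97 = (3,4,2)_5 → 3⁴ + 4⁴ + 2⁴ = 353
353 = (2,4,0,3)_5 → 2⁴ + 4⁴ + 0⁴ + 3⁴ = 353  — 353 repeats.
That took 3 steps.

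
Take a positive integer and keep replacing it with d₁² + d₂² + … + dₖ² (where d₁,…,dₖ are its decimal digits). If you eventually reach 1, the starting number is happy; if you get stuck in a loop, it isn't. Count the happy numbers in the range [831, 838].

2

831: 831 → 74 → 65 → 61 → 37 → 58 → 89 → 145 → 42 → 20 → 4 → 16 → 37  (repeats 37)
832: 832 → 77 → 98 → 145 → 42 → 20 → 4 → 16 → 37 → 58 → 89 → 145  (repeats 145)
833: 833 → 82 → 68 → 100 → 1  (reaches 1)
834: 834 → 89 → 145 → 42 → 20 → 4 → 16 → 37 → 58 → 89  (repeats 89)
835: 835 → 98 → 145 → 42 → 20 → 4 → 16 → 37 → 58 → 89 → 145  (repeats 145)
836: 836 → 109 → 82 → 68 → 100 → 1  (reaches 1)
837: 837 → 122 → 9 → 81 → 65 → 61 → 37 → 58 → 89 → 145 → 42 → 20 → 4 → 16 → 37  (repeats 37)
838: 838 → 137 → 59 → 106 → 37 → 58 → 89 → 145 → 42 → 20 → 4 → 16 → 37  (repeats 37)
happy: 833, 836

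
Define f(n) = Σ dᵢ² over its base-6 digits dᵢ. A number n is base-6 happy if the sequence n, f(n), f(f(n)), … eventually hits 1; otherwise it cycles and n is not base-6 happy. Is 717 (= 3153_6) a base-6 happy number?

717 = (3,1,5,3)_6 → 44
44 = (1,1,2)_6 → 6
6 = (1,0)_6 → 1  — reached 1.

base-6 happy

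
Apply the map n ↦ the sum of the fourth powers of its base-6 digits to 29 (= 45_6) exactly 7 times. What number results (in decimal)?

29 = (4,5)_6 → 4⁴ + 5⁴ = 256 + 625 = 881
881 = (4,0,2,5)_6 → 4⁴ + 0⁴ + 2⁴ + 5⁴ = 256 + 0 + 16 + 625 = 897
897 = (4,0,5,3)_6 → 4⁴ + 0⁴ + 5⁴ + 3⁴ = 256 + 0 + 625 + 81 = 962
962 = (4,2,4,2)_6 → 4⁴ + 2⁴ + 4⁴ + 2⁴ = 256 + 16 + 256 + 16 = 544
544 = (2,3,0,4)_6 → 2⁴ + 3⁴ + 0⁴ + 4⁴ = 16 + 81 + 0 + 256 = 353
353 = (1,3,4,5)_6 → 1⁴ + 3⁴ + 4⁴ + 5⁴ = 1 + 81 + 256 + 625 = 963
963 = (4,2,4,3)_6 → 4⁴ + 2⁴ + 4⁴ + 3⁴ = 256 + 16 + 256 + 81 = 609

609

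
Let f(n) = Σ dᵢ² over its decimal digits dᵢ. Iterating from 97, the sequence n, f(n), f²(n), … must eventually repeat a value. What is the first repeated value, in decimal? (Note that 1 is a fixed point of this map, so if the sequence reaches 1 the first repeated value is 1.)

97 → 9² + 7² = 130
130 → 1² + 3² + 0² = 10
10 → 1² + 0² = 1  — reached the fixed point 1.
1 → 1, so 1 is the first repeated value.

1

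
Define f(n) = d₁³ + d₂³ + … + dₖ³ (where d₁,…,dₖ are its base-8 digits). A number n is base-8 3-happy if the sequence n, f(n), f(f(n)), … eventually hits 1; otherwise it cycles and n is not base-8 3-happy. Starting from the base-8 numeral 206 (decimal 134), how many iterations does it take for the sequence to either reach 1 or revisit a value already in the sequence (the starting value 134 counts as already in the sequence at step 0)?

9

134 = (2,0,6)_8 → 2³ + 0³ + 6³ = 224
224 = (3,4,0)_8 → 3³ + 4³ + 0³ = 91
91 = (1,3,3)_8 → 1³ + 3³ + 3³ = 55
55 = (6,7)_8 → 6³ + 7³ = 559
559 = (1,0,5,7)_8 → 1³ + 0³ + 5³ + 7³ = 469
469 = (7,2,5)_8 → 7³ + 2³ + 5³ = 476
476 = (7,3,4)_8 → 7³ + 3³ + 4³ = 434
434 = (6,6,2)_8 → 6³ + 6³ + 2³ = 440
440 = (6,7,0)_8 → 6³ + 7³ + 0³ = 559  — 559 repeats.
That took 9 steps.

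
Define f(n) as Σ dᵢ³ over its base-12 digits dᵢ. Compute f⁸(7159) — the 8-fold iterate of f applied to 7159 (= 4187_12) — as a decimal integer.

1520

7159 = (4,1,8,7)_12 → 4³ + 1³ + 8³ + 7³ = 64 + 1 + 512 + 343 = 920
920 = (6,4,8)_12 → 6³ + 4³ + 8³ = 216 + 64 + 512 = 792
792 = (5,6,0)_12 → 5³ + 6³ + 0³ = 125 + 216 + 0 = 341
341 = (2,4,5)_12 → 2³ + 4³ + 5³ = 8 + 64 + 125 = 197
197 = (1,4,5)_12 → 1³ + 4³ + 5³ = 1 + 64 + 125 = 190
190 = (1,3,10)_12 → 1³ + 3³ + 10³ = 1 + 27 + 1000 = 1028
1028 = (7,1,8)_12 → 7³ + 1³ + 8³ = 343 + 1 + 512 = 856
856 = (5,11,4)_12 → 5³ + 11³ + 4³ = 125 + 1331 + 64 = 1520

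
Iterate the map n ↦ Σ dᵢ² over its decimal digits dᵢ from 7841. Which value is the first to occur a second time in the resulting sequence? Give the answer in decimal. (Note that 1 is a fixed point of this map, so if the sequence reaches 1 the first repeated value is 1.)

7841 → 7² + 8² + 4² + 1² = 130
130 → 1² + 3² + 0² = 10
10 → 1² + 0² = 1  — reached the fixed point 1.
1 → 1, so 1 is the first repeated value.

1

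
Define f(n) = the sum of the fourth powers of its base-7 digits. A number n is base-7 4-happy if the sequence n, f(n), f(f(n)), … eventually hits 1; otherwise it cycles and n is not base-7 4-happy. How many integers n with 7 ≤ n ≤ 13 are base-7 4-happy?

1

7: 7 → 1  — base-7 4-happy
8: 8 → 2 → 16 → 32 → 512 → 164 → 178 → 418 → 708 → 98 → 16  — not base-7 4-happy
9: 9 → 17 → 97 → 2593 → 1459 → 963 → 1153 → 803 → 673 → 1923 → 1507 → 913 → 609 → 707 → 97  — not base-7 4-happy
10: 10 → 82 → 882 → 272 → 2002 → 2546 → 1938 → 2258 → 1808 → 1938  — not base-7 4-happy
11: 11 → 257 → 1251 → 1043 → 97 → 2593 → 1459 → 963 → 1153 → 803 → 673 → 1923 → 1507 → 913 → 609 → 707 → 97  — not base-7 4-happy
12: 12 → 626 → 1332 → 1394 → 338 → 2608 → 514 → 244 → 2848 → 1314 → 1956 → 2258 → 1808 → 1938 → 2258  — not base-7 4-happy
13: 13 → 1297 → 803 → 673 → 1923 → 1507 → 913 → 609 → 707 → 97 → 2593 → 1459 → 963 → 1153 → 803  — not base-7 4-happy
base-7 4-happy: 7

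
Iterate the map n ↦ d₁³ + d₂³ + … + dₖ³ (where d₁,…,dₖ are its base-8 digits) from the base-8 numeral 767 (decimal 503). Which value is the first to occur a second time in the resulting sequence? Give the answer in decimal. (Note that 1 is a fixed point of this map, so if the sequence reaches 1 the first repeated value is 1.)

503 = (7,6,7)_8 → 7³ + 6³ + 7³ = 902
902 = (1,6,0,6)_8 → 1³ + 6³ + 0³ + 6³ = 433
433 = (6,6,1)_8 → 6³ + 6³ + 1³ = 433  — 433 already appeared earlier.

433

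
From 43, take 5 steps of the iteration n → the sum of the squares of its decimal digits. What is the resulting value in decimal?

43 → 4² + 3² = 16 + 9 = 25
25 → 2² + 5² = 4 + 25 = 29
29 → 2² + 9² = 4 + 81 = 85
85 → 8² + 5² = 64 + 25 = 89
89 → 8² + 9² = 64 + 81 = 145

145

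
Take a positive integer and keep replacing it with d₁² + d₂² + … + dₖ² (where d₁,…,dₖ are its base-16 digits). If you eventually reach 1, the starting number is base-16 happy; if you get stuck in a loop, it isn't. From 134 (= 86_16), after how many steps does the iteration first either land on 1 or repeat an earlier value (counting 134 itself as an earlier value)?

134 = (8,6)_16 → 100
100 = (6,4)_16 → 52
52 = (3,4)_16 → 25
25 = (1,9)_16 → 82
82 = (5,2)_16 → 29
29 = (1,13)_16 → 170
170 = (10,10)_16 → 200
200 = (12,8)_16 → 208
208 = (13,0)_16 → 169
169 = (10,9)_16 → 181
181 = (11,5)_16 → 146
146 = (9,2)_16 → 85
85 = (5,5)_16 → 50
50 = (3,2)_16 → 13
13 = (13)_16 → 169  — 169 repeats.
That took 15 steps.

15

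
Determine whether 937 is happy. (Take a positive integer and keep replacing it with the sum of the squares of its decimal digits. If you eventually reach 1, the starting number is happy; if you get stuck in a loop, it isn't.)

happy

937 → 9² + 3² + 7² = 81 + 9 + 49 = 139
139 → 1² + 3² + 9² = 1 + 9 + 81 = 91
91 → 9² + 1² = 81 + 1 = 82
82 → 8² + 2² = 64 + 4 = 68
68 → 6² + 8² = 36 + 64 = 100
100 → 1² + 0² + 0² = 1 + 0 + 0 = 1  — reached 1.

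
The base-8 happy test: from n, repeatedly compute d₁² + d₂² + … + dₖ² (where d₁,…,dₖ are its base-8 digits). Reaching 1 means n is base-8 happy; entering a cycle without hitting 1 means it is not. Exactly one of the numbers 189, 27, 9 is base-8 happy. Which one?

189: 189 → 78 → 38 → 52 → 52  — repeats 52 (not base-8 happy)
27: 27 → 18 → 8 → 1  — reaches 1 (base-8 happy)
9: 9 → 2 → 4 → 16 → 4  — repeats 4 (not base-8 happy)

27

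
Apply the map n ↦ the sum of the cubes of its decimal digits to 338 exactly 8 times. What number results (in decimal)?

338 → 3³ + 3³ + 8³ = 27 + 27 + 512 = 566
566 → 5³ + 6³ + 6³ = 125 + 216 + 216 = 557
557 → 5³ + 5³ + 7³ = 125 + 125 + 343 = 593
593 → 5³ + 9³ + 3³ = 125 + 729 + 27 = 881
881 → 8³ + 8³ + 1³ = 512 + 512 + 1 = 1025
1025 → 1³ + 0³ + 2³ + 5³ = 1 + 0 + 8 + 125 = 134
134 → 1³ + 3³ + 4³ = 1 + 27 + 64 = 92
92 → 9³ + 2³ = 729 + 8 = 737

737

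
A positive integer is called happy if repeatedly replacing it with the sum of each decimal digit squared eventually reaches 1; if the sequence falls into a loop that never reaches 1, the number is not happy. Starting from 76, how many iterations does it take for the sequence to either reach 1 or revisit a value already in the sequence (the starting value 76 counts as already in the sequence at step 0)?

76 → 85
85 → 89
89 → 145
145 → 42
42 → 20
20 → 4
4 → 16
16 → 37
37 → 58
58 → 89  — 89 repeats.
That took 10 steps.

10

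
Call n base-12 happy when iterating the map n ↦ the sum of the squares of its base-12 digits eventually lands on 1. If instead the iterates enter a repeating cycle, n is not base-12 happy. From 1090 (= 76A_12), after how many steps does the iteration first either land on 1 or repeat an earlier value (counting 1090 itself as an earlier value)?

4

1090 = (7,6,10)_12 → 7² + 6² + 10² = 185
185 = (1,3,5)_12 → 1² + 3² + 5² = 35
35 = (2,11)_12 → 2² + 11² = 125
125 = (10,5)_12 → 10² + 5² = 125  — 125 repeats.
That took 4 steps.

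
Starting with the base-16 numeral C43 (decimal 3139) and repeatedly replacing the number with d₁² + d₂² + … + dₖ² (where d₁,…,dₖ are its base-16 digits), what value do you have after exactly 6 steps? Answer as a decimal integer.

13

3139 = (12,4,3)_16 → 12² + 4² + 3² = 144 + 16 + 9 = 169
169 = (10,9)_16 → 10² + 9² = 100 + 81 = 181
181 = (11,5)_16 → 11² + 5² = 121 + 25 = 146
146 = (9,2)_16 → 9² + 2² = 81 + 4 = 85
85 = (5,5)_16 → 5² + 5² = 25 + 25 = 50
50 = (3,2)_16 → 3² + 2² = 9 + 4 = 13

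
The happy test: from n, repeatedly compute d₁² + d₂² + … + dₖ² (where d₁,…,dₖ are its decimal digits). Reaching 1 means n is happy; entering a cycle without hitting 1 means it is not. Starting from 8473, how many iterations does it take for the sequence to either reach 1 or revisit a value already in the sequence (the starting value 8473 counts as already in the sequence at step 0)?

13

8473 → 8² + 4² + 7² + 3² = 138
138 → 1² + 3² + 8² = 74
74 → 7² + 4² = 65
65 → 6² + 5² = 61
61 → 6² + 1² = 37
37 → 3² + 7² = 58
58 → 5² + 8² = 89
89 → 8² + 9² = 145
145 → 1² + 4² + 5² = 42
42 → 4² + 2² = 20
20 → 2² + 0² = 4
4 → 4² = 16
16 → 1² + 6² = 37  — 37 repeats.
That took 13 steps.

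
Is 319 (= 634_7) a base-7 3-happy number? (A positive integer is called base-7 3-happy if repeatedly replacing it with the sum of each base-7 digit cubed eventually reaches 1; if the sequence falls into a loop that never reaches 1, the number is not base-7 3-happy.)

base-7 3-happy

319 = (6,3,4)_7 → 6³ + 3³ + 4³ = 307
307 = (6,1,6)_7 → 6³ + 1³ + 6³ = 433
433 = (1,1,5,6)_7 → 1³ + 1³ + 5³ + 6³ = 343
343 = (1,0,0,0)_7 → 1³ + 0³ + 0³ + 0³ = 1  — reached 1.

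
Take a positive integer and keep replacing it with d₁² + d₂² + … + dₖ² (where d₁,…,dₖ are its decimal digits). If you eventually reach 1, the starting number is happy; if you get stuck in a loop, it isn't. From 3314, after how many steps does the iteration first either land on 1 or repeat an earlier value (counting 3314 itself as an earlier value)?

14

3314 → 3² + 3² + 1² + 4² = 9 + 9 + 1 + 16 = 35
35 → 3² + 5² = 9 + 25 = 34
34 → 3² + 4² = 9 + 16 = 25
25 → 2² + 5² = 4 + 25 = 29
29 → 2² + 9² = 4 + 81 = 85
85 → 8² + 5² = 64 + 25 = 89
89 → 8² + 9² = 64 + 81 = 145
145 → 1² + 4² + 5² = 1 + 16 + 25 = 42
42 → 4² + 2² = 16 + 4 = 20
20 → 2² + 0² = 4 + 0 = 4
4 → 4² = 16
16 → 1² + 6² = 1 + 36 = 37
37 → 3² + 7² = 9 + 49 = 58
58 → 5² + 8² = 25 + 64 = 89  — 89 repeats.
That took 14 steps.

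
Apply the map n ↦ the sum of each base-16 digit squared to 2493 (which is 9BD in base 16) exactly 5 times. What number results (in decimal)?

2493 = (9,11,13)_16 → 371
371 = (1,7,3)_16 → 59
59 = (3,11)_16 → 130
130 = (8,2)_16 → 68
68 = (4,4)_16 → 32

32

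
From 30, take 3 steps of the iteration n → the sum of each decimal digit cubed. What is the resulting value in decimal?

30 → 3³ + 0³ = 27 + 0 = 27
27 → 2³ + 7³ = 8 + 343 = 351
351 → 3³ + 5³ + 1³ = 27 + 125 + 1 = 153

153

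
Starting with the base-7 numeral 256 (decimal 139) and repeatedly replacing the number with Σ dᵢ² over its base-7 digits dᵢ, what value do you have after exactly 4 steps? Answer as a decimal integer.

139 = (2,5,6)_7 → 2² + 5² + 6² = 4 + 25 + 36 = 65
65 = (1,2,2)_7 → 1² + 2² + 2² = 1 + 4 + 4 = 9
9 = (1,2)_7 → 1² + 2² = 1 + 4 = 5
5 = (5)_7 → 5² = 25

25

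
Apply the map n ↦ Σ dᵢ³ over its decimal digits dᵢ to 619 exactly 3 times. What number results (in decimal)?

619 → 6³ + 1³ + 9³ = 216 + 1 + 729 = 946
946 → 9³ + 4³ + 6³ = 729 + 64 + 216 = 1009
1009 → 1³ + 0³ + 0³ + 9³ = 1 + 0 + 0 + 729 = 730

730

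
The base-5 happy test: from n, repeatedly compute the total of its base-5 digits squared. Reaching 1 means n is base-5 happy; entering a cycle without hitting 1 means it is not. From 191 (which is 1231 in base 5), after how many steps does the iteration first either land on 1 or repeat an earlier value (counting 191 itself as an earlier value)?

5

191 = (1,2,3,1)_5 → 1² + 2² + 3² + 1² = 15
15 = (3,0)_5 → 3² + 0² = 9
9 = (1,4)_5 → 1² + 4² = 17
17 = (3,2)_5 → 3² + 2² = 13
13 = (2,3)_5 → 2² + 3² = 13  — 13 repeats.
That took 5 steps.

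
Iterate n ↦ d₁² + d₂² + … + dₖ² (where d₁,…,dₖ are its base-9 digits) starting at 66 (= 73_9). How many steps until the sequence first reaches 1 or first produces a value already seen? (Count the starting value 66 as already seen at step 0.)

66 = (7,3)_9 → 7² + 3² = 58
58 = (6,4)_9 → 6² + 4² = 52
52 = (5,7)_9 → 5² + 7² = 74
74 = (8,2)_9 → 8² + 2² = 68
68 = (7,5)_9 → 7² + 5² = 74  — 74 repeats.
That took 5 steps.

5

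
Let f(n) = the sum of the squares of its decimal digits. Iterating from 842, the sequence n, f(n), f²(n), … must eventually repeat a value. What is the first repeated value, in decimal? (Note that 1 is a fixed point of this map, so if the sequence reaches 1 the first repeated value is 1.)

89

842 → 84
84 → 80
80 → 64
64 → 52
52 → 29
29 → 85
85 → 89
89 → 145
145 → 42
42 → 20
20 → 4
4 → 16
16 → 37
37 → 58
58 → 89  — 89 already appeared earlier.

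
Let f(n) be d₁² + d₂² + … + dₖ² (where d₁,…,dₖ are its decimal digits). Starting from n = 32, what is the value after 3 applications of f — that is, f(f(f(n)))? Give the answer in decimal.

32 → 13
13 → 10
10 → 1

1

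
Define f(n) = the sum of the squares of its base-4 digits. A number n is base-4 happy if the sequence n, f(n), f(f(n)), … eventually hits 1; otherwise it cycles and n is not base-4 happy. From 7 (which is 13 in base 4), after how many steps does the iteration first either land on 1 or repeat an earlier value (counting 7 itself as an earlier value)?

7 = (1,3)_4 → 1² + 3² = 1 + 9 = 10
10 = (2,2)_4 → 2² + 2² = 4 + 4 = 8
8 = (2,0)_4 → 2² + 0² = 4 + 0 = 4
4 = (1,0)_4 → 1² + 0² = 1 + 0 = 1  — reached 1.
That took 4 steps.

4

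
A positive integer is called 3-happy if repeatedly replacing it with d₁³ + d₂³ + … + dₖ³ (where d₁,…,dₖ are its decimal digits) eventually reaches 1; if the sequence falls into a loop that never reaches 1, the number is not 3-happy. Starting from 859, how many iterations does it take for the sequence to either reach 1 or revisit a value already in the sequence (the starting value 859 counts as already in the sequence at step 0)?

859 → 8³ + 5³ + 9³ = 1366
1366 → 1³ + 3³ + 6³ + 6³ = 460
460 → 4³ + 6³ + 0³ = 280
280 → 2³ + 8³ + 0³ = 520
520 → 5³ + 2³ + 0³ = 133
133 → 1³ + 3³ + 3³ = 55
55 → 5³ + 5³ = 250
250 → 2³ + 5³ + 0³ = 133  — 133 repeats.
That took 8 steps.

8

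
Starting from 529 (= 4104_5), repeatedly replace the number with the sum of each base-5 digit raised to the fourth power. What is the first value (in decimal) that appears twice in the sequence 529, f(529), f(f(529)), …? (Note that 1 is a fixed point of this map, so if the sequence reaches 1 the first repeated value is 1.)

353

529 = (4,1,0,4)_5 → 4⁴ + 1⁴ + 0⁴ + 4⁴ = 513
513 = (4,0,2,3)_5 → 4⁴ + 0⁴ + 2⁴ + 3⁴ = 353
353 = (2,4,0,3)_5 → 2⁴ + 4⁴ + 0⁴ + 3⁴ = 353  — 353 already appeared earlier.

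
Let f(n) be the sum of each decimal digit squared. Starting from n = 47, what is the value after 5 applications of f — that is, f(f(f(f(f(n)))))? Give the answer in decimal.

89

47 → 4² + 7² = 16 + 49 = 65
65 → 6² + 5² = 36 + 25 = 61
61 → 6² + 1² = 36 + 1 = 37
37 → 3² + 7² = 9 + 49 = 58
58 → 5² + 8² = 25 + 64 = 89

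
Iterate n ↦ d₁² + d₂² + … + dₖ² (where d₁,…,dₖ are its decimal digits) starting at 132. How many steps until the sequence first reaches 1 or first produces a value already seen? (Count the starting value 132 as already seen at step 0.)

132 → 1² + 3² + 2² = 14
14 → 1² + 4² = 17
17 → 1² + 7² = 50
50 → 5² + 0² = 25
25 → 2² + 5² = 29
29 → 2² + 9² = 85
85 → 8² + 5² = 89
89 → 8² + 9² = 145
145 → 1² + 4² + 5² = 42
42 → 4² + 2² = 20
20 → 2² + 0² = 4
4 → 4² = 16
16 → 1² + 6² = 37
37 → 3² + 7² = 58
58 → 5² + 8² = 89  — 89 repeats.
That took 15 steps.

15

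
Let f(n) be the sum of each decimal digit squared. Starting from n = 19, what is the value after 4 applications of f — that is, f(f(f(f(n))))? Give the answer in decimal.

1

19 → 1² + 9² = 82
82 → 8² + 2² = 68
68 → 6² + 8² = 100
100 → 1² + 0² + 0² = 1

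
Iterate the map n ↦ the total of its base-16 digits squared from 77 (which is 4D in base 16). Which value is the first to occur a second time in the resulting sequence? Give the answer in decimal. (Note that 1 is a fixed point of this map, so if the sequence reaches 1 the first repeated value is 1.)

169

77 = (4,13)_16 → 4² + 13² = 16 + 169 = 185
185 = (11,9)_16 → 11² + 9² = 121 + 81 = 202
202 = (12,10)_16 → 12² + 10² = 144 + 100 = 244
244 = (15,4)_16 → 15² + 4² = 225 + 16 = 241
241 = (15,1)_16 → 15² + 1² = 225 + 1 = 226
226 = (14,2)_16 → 14² + 2² = 196 + 4 = 200
200 = (12,8)_16 → 12² + 8² = 144 + 64 = 208
208 = (13,0)_16 → 13² + 0² = 169 + 0 = 169
169 = (10,9)_16 → 10² + 9² = 100 + 81 = 181
181 = (11,5)_16 → 11² + 5² = 121 + 25 = 146
146 = (9,2)_16 → 9² + 2² = 81 + 4 = 85
85 = (5,5)_16 → 5² + 5² = 25 + 25 = 50
50 = (3,2)_16 → 3² + 2² = 9 + 4 = 13
13 = (13)_16 → 13² = 169  — 169 already appeared earlier.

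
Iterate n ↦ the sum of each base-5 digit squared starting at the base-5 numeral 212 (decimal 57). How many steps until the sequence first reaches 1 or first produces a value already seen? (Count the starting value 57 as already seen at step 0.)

57 = (2,1,2)_5 → 2² + 1² + 2² = 4 + 1 + 4 = 9
9 = (1,4)_5 → 1² + 4² = 1 + 16 = 17
17 = (3,2)_5 → 3² + 2² = 9 + 4 = 13
13 = (2,3)_5 → 2² + 3² = 4 + 9 = 13  — 13 repeats.
That took 4 steps.

4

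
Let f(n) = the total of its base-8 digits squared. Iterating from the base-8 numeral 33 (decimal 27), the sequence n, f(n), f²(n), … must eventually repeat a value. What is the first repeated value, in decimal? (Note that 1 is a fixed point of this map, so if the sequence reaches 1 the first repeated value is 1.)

27 = (3,3)_8 → 3² + 3² = 9 + 9 = 18
18 = (2,2)_8 → 2² + 2² = 4 + 4 = 8
8 = (1,0)_8 → 1² + 0² = 1 + 0 = 1  — reached the fixed point 1.
1 → 1, so 1 is the first repeated value.

1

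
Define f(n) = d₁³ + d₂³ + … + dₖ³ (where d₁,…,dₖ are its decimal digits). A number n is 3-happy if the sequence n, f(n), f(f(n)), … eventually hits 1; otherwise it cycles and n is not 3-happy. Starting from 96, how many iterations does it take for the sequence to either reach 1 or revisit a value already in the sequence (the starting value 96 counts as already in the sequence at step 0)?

7

96 → 9³ + 6³ = 945
945 → 9³ + 4³ + 5³ = 918
918 → 9³ + 1³ + 8³ = 1242
1242 → 1³ + 2³ + 4³ + 2³ = 81
81 → 8³ + 1³ = 513
513 → 5³ + 1³ + 3³ = 153
153 → 1³ + 5³ + 3³ = 153  — 153 repeats.
That took 7 steps.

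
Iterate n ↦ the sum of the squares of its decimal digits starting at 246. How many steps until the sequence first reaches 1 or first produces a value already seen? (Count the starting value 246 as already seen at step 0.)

246 → 56
56 → 61
61 → 37
37 → 58
58 → 89
89 → 145
145 → 42
42 → 20
20 → 4
4 → 16
16 → 37  — 37 repeats.
That took 11 steps.

11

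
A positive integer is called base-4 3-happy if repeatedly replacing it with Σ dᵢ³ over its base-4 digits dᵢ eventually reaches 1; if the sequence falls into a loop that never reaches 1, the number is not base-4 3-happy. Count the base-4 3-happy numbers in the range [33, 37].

2

33: 33 → 9 → 9  — not base-4 3-happy
34: 34 → 16 → 1  — base-4 3-happy
35: 35 → 35  — not base-4 3-happy
36: 36 → 9 → 9  — not base-4 3-happy
37: 37 → 10 → 16 → 1  — base-4 3-happy
base-4 3-happy: 34, 37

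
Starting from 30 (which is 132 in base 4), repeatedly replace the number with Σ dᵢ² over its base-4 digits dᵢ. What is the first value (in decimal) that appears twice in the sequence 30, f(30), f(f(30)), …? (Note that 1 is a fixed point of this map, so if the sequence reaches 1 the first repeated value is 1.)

30 = (1,3,2)_4 → 1² + 3² + 2² = 14
14 = (3,2)_4 → 3² + 2² = 13
13 = (3,1)_4 → 3² + 1² = 10
10 = (2,2)_4 → 2² + 2² = 8
8 = (2,0)_4 → 2² + 0² = 4
4 = (1,0)_4 → 1² + 0² = 1  — reached the fixed point 1.
1 → 1, so 1 is the first repeated value.

1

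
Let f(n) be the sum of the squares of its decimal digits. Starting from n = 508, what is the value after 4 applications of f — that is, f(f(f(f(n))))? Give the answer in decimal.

508 → 5² + 0² + 8² = 89
89 → 8² + 9² = 145
145 → 1² + 4² + 5² = 42
42 → 4² + 2² = 20

20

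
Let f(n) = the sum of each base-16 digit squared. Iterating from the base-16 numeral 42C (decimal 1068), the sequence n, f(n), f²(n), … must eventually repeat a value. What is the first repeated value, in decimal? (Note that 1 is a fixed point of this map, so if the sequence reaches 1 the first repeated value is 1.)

1

1068 = (4,2,12)_16 → 164
164 = (10,4)_16 → 116
116 = (7,4)_16 → 65
65 = (4,1)_16 → 17
17 = (1,1)_16 → 2
2 = (2)_16 → 4
4 = (4)_16 → 16
16 = (1,0)_16 → 1  — reached the fixed point 1.
1 → 1, so 1 is the first repeated value.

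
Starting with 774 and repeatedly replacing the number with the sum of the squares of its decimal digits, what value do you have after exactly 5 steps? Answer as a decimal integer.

37

774 → 7² + 7² + 4² = 114
114 → 1² + 1² + 4² = 18
18 → 1² + 8² = 65
65 → 6² + 5² = 61
61 → 6² + 1² = 37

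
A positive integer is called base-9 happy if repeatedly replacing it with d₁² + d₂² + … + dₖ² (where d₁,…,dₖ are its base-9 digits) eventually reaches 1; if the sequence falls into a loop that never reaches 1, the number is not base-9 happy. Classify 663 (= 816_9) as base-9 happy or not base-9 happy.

base-9 happy

663 = (8,1,6)_9 → 8² + 1² + 6² = 64 + 1 + 36 = 101
101 = (1,2,2)_9 → 1² + 2² + 2² = 1 + 4 + 4 = 9
9 = (1,0)_9 → 1² + 0² = 1 + 0 = 1  — reached 1.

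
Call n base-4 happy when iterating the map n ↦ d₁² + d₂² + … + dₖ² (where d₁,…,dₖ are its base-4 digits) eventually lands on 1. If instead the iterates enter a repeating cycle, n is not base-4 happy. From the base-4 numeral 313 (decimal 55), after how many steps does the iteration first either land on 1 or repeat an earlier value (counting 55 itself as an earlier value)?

55 = (3,1,3)_4 → 3² + 1² + 3² = 19
19 = (1,0,3)_4 → 1² + 0² + 3² = 10
10 = (2,2)_4 → 2² + 2² = 8
8 = (2,0)_4 → 2² + 0² = 4
4 = (1,0)_4 → 1² + 0² = 1  — reached 1.
That took 5 steps.

5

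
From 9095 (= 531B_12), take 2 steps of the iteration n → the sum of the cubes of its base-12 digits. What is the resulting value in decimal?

9095 = (5,3,1,11)_12 → 1484
1484 = (10,3,8)_12 → 1539

1539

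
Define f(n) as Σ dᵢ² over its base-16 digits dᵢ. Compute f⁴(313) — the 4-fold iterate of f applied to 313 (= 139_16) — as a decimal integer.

313 = (1,3,9)_16 → 91
91 = (5,11)_16 → 146
146 = (9,2)_16 → 85
85 = (5,5)_16 → 50

50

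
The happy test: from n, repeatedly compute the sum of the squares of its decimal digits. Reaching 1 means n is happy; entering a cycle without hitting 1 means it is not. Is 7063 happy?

happy

7063 → 7² + 0² + 6² + 3² = 94
94 → 9² + 4² = 97
97 → 9² + 7² = 130
130 → 1² + 3² + 0² = 10
10 → 1² + 0² = 1  — reached 1.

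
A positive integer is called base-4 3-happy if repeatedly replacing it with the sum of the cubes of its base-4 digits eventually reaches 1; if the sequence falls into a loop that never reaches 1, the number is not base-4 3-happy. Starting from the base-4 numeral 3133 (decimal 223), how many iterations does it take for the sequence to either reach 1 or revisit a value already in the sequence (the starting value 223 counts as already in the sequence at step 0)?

4

223 = (3,1,3,3)_4 → 3³ + 1³ + 3³ + 3³ = 82
82 = (1,1,0,2)_4 → 1³ + 1³ + 0³ + 2³ = 10
10 = (2,2)_4 → 2³ + 2³ = 16
16 = (1,0,0)_4 → 1³ + 0³ + 0³ = 1  — reached 1.
That took 4 steps.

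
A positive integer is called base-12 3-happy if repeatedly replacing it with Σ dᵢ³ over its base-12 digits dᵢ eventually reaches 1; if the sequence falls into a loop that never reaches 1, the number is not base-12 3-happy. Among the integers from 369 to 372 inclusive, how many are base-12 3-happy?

2

369: 369 → 953 → 684 → 793 → 342 → 288 → 8 → 512 → 755 → 1464 → 1008 → 343 → 415 → 1351 → 1136 → 1855 → 1344 → 793  — not base-12 3-happy
370: 370 → 1224 → 728 → 637 → 190 → 1028 → 856 → 1520 → 1728 → 1  — base-12 3-happy
371: 371 → 1555 → 2072 → 585 → 793 → 342 → 288 → 8 → 512 → 755 → 1464 → 1008 → 343 → 415 → 1351 → 1136 → 1855 → 1344 → 793  — not base-12 3-happy
372: 372 → 351 → 160 → 66 → 341 → 197 → 190 → 1028 → 856 → 1520 → 1728 → 1  — base-12 3-happy
base-12 3-happy: 370, 372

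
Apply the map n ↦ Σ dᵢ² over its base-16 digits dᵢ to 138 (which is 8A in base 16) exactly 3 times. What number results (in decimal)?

138 = (8,10)_16 → 8² + 10² = 64 + 100 = 164
164 = (10,4)_16 → 10² + 4² = 100 + 16 = 116
116 = (7,4)_16 → 7² + 4² = 49 + 16 = 65

65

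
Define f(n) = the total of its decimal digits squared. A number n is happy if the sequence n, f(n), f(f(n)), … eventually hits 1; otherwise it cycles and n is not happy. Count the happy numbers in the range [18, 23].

2

18: 18 → 65 → 61 → 37 → 58 → 89 → 145 → 42 → 20 → 4 → 16 → 37  — not happy
19: 19 → 82 → 68 → 100 → 1  — happy
20: 20 → 4 → 16 → 37 → 58 → 89 → 145 → 42 → 20  — not happy
21: 21 → 5 → 25 → 29 → 85 → 89 → 145 → 42 → 20 → 4 → 16 → 37 → 58 → 89  — not happy
22: 22 → 8 → 64 → 52 → 29 → 85 → 89 → 145 → 42 → 20 → 4 → 16 → 37 → 58 → 89  — not happy
23: 23 → 13 → 10 → 1  — happy
happy: 19, 23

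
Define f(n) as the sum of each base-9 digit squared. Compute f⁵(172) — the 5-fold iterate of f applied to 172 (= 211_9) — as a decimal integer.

172 = (2,1,1)_9 → 2² + 1² + 1² = 6
6 = (6)_9 → 6² = 36
36 = (4,0)_9 → 4² + 0² = 16
16 = (1,7)_9 → 1² + 7² = 50
50 = (5,5)_9 → 5² + 5² = 50

50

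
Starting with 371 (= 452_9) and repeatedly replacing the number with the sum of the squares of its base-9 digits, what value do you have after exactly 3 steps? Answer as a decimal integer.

371 = (4,5,2)_9 → 4² + 5² + 2² = 45
45 = (5,0)_9 → 5² + 0² = 25
25 = (2,7)_9 → 2² + 7² = 53

53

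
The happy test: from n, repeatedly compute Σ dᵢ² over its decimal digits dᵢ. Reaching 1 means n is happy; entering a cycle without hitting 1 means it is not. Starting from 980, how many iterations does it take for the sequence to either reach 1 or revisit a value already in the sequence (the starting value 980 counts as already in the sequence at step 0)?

9

980 → 9² + 8² + 0² = 81 + 64 + 0 = 145
145 → 1² + 4² + 5² = 1 + 16 + 25 = 42
42 → 4² + 2² = 16 + 4 = 20
20 → 2² + 0² = 4 + 0 = 4
4 → 4² = 16
16 → 1² + 6² = 1 + 36 = 37
37 → 3² + 7² = 9 + 49 = 58
58 → 5² + 8² = 25 + 64 = 89
89 → 8² + 9² = 64 + 81 = 145  — 145 repeats.
That took 9 steps.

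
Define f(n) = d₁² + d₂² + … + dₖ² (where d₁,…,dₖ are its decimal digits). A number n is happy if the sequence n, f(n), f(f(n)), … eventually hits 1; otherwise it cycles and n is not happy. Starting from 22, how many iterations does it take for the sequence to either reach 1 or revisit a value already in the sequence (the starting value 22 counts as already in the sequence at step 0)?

22 → 2² + 2² = 4 + 4 = 8
8 → 8² = 64
64 → 6² + 4² = 36 + 16 = 52
52 → 5² + 2² = 25 + 4 = 29
29 → 2² + 9² = 4 + 81 = 85
85 → 8² + 5² = 64 + 25 = 89
89 → 8² + 9² = 64 + 81 = 145
145 → 1² + 4² + 5² = 1 + 16 + 25 = 42
42 → 4² + 2² = 16 + 4 = 20
20 → 2² + 0² = 4 + 0 = 4
4 → 4² = 16
16 → 1² + 6² = 1 + 36 = 37
37 → 3² + 7² = 9 + 49 = 58
58 → 5² + 8² = 25 + 64 = 89  — 89 repeats.
That took 14 steps.

14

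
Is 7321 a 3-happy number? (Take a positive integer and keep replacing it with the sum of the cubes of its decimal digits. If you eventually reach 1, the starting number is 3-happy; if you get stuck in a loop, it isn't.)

not 3-happy

7321 → 379
379 → 1099
1099 → 1459
1459 → 919
919 → 1459  — 1459 already seen; the sequence cycles without reaching 1.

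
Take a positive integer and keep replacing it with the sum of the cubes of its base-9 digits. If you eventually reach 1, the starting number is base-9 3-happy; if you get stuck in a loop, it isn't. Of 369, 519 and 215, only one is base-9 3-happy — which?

519

369: 369 → 189 → 35 → 539 → 853 → 409 → 189  — repeats 189 (not base-9 3-happy)
519: 519 → 459 → 341 → 577 → 345 → 99 → 9 → 1  — reaches 1 (base-9 3-happy)
215: 215 → 645 → 1071 → 73 → 513 → 243 → 27 → 27  — repeats 27 (not base-9 3-happy)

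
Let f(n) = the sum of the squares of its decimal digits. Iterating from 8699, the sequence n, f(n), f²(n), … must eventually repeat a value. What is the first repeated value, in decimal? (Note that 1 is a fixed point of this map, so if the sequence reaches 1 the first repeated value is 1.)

1

8699 → 8² + 6² + 9² + 9² = 64 + 36 + 81 + 81 = 262
262 → 2² + 6² + 2² = 4 + 36 + 4 = 44
44 → 4² + 4² = 16 + 16 = 32
32 → 3² + 2² = 9 + 4 = 13
13 → 1² + 3² = 1 + 9 = 10
10 → 1² + 0² = 1 + 0 = 1  — reached the fixed point 1.
1 → 1, so 1 is the first repeated value.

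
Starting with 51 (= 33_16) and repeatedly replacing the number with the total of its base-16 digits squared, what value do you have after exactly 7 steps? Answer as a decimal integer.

51 = (3,3)_16 → 3² + 3² = 9 + 9 = 18
18 = (1,2)_16 → 1² + 2² = 1 + 4 = 5
5 = (5)_16 → 5² = 25
25 = (1,9)_16 → 1² + 9² = 1 + 81 = 82
82 = (5,2)_16 → 5² + 2² = 25 + 4 = 29
29 = (1,13)_16 → 1² + 13² = 1 + 169 = 170
170 = (10,10)_16 → 10² + 10² = 100 + 100 = 200

200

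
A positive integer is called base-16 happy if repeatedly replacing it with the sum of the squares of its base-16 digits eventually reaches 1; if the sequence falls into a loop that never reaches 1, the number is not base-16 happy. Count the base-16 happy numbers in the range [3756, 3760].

3756: 3756 → 440 → 186 → 221 → 338 → 30 → 197 → 169 → 181 → 146 → 85 → 50 → 13 → 169  — not base-16 happy
3757: 3757 → 465 → 171 → 221 → 338 → 30 → 197 → 169 → 181 → 146 → 85 → 50 → 13 → 169  — not base-16 happy
3758: 3758 → 492 → 341 → 51 → 18 → 5 → 25 → 82 → 29 → 170 → 200 → 208 → 169 → 181 → 146 → 85 → 50 → 13 → 169  — not base-16 happy
3759: 3759 → 521 → 85 → 50 → 13 → 169 → 181 → 146 → 85  — not base-16 happy
3760: 3760 → 317 → 179 → 130 → 68 → 32 → 4 → 16 → 1  — base-16 happy
base-16 happy: 3760

1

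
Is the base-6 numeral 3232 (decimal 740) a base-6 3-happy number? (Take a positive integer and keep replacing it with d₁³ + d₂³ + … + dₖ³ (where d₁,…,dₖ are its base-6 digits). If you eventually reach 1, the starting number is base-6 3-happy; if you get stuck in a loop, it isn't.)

740 = (3,2,3,2)_6 → 3³ + 2³ + 3³ + 2³ = 70
70 = (1,5,4)_6 → 1³ + 5³ + 4³ = 190
190 = (5,1,4)_6 → 5³ + 1³ + 4³ = 190  — 190 already seen; the sequence cycles without reaching 1.

not base-6 3-happy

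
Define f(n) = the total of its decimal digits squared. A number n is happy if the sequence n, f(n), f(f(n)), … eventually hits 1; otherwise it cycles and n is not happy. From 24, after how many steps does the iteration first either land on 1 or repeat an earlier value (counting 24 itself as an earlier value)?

24 → 2² + 4² = 4 + 16 = 20
20 → 2² + 0² = 4 + 0 = 4
4 → 4² = 16
16 → 1² + 6² = 1 + 36 = 37
37 → 3² + 7² = 9 + 49 = 58
58 → 5² + 8² = 25 + 64 = 89
89 → 8² + 9² = 64 + 81 = 145
145 → 1² + 4² + 5² = 1 + 16 + 25 = 42
42 → 4² + 2² = 16 + 4 = 20  — 20 repeats.
That took 9 steps.

9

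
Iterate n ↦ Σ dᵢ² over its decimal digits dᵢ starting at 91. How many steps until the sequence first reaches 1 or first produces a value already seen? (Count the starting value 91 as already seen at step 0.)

91 → 82
82 → 68
68 → 100
100 → 1  — reached 1.
That took 4 steps.

4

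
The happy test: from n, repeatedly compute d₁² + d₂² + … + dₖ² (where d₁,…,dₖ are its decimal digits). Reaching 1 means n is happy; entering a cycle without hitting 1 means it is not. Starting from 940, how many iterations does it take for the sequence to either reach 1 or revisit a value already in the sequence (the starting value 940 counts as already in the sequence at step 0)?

940 → 9² + 4² + 0² = 97
97 → 9² + 7² = 130
130 → 1² + 3² + 0² = 10
10 → 1² + 0² = 1  — reached 1.
That took 4 steps.

4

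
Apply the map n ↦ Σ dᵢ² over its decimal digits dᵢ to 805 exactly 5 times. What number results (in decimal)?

4

805 → 8² + 0² + 5² = 64 + 0 + 25 = 89
89 → 8² + 9² = 64 + 81 = 145
145 → 1² + 4² + 5² = 1 + 16 + 25 = 42
42 → 4² + 2² = 16 + 4 = 20
20 → 2² + 0² = 4 + 0 = 4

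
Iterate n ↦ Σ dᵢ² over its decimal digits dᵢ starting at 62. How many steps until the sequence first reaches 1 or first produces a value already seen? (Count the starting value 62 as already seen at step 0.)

10

62 → 6² + 2² = 40
40 → 4² + 0² = 16
16 → 1² + 6² = 37
37 → 3² + 7² = 58
58 → 5² + 8² = 89
89 → 8² + 9² = 145
145 → 1² + 4² + 5² = 42
42 → 4² + 2² = 20
20 → 2² + 0² = 4
4 → 4² = 16  — 16 repeats.
That took 10 steps.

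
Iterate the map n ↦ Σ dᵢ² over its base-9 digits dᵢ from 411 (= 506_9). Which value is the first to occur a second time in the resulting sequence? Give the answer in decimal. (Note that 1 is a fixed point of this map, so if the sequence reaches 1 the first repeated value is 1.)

65

411 = (5,0,6)_9 → 5² + 0² + 6² = 61
61 = (6,7)_9 → 6² + 7² = 85
85 = (1,0,4)_9 → 1² + 0² + 4² = 17
17 = (1,8)_9 → 1² + 8² = 65
65 = (7,2)_9 → 7² + 2² = 53
53 = (5,8)_9 → 5² + 8² = 89
89 = (1,0,8)_9 → 1² + 0² + 8² = 65  — 65 already appeared earlier.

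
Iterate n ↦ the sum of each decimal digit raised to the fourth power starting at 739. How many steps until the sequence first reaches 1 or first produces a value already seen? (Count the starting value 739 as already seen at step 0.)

739 → 7⁴ + 3⁴ + 9⁴ = 2401 + 81 + 6561 = 9043
9043 → 9⁴ + 0⁴ + 4⁴ + 3⁴ = 6561 + 0 + 256 + 81 = 6898
6898 → 6⁴ + 8⁴ + 9⁴ + 8⁴ = 1296 + 4096 + 6561 + 4096 = 16049
16049 → 1⁴ + 6⁴ + 0⁴ + 4⁴ + 9⁴ = 1 + 1296 + 0 + 256 + 6561 = 8114
8114 → 8⁴ + 1⁴ + 1⁴ + 4⁴ = 4096 + 1 + 1 + 256 = 4354
4354 → 4⁴ + 3⁴ + 5⁴ + 4⁴ = 256 + 81 + 625 + 256 = 1218
1218 → 1⁴ + 2⁴ + 1⁴ + 8⁴ = 1 + 16 + 1 + 4096 = 4114
4114 → 4⁴ + 1⁴ + 1⁴ + 4⁴ = 256 + 1 + 1 + 256 = 514
514 → 5⁴ + 1⁴ + 4⁴ = 625 + 1 + 256 = 882
882 → 8⁴ + 8⁴ + 2⁴ = 4096 + 4096 + 16 = 8208
8208 → 8⁴ + 2⁴ + 0⁴ + 8⁴ = 4096 + 16 + 0 + 4096 = 8208  — 8208 repeats.
That took 11 steps.

11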